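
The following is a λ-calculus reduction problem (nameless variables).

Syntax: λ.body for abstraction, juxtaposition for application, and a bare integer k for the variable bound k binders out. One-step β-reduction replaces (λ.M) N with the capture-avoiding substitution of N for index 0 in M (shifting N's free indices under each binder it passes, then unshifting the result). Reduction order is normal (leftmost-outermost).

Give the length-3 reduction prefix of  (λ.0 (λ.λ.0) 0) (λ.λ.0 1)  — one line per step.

Answer: after 3 steps: (λ.λ.0 1) (λ.λ.0)

Reduction:
  start: (λ.0 (λ.λ.0) 0) (λ.λ.0 1)
  →1  (λ.λ.0 1) (λ.λ.0) (λ.λ.0 1)
  →2  (λ.0 (λ.λ.0)) (λ.λ.0 1)
  →3  (λ.λ.0 1) (λ.λ.0)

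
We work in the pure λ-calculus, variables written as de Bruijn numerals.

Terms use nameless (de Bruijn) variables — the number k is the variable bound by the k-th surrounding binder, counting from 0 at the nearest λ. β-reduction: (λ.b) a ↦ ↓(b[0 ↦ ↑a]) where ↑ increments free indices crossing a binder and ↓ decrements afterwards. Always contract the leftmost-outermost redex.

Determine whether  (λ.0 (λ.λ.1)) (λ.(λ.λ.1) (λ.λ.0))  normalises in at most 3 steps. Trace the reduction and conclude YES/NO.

  start: (λ.0 (λ.λ.1)) (λ.(λ.λ.1) (λ.λ.0))
  →1  (λ.(λ.λ.1) (λ.λ.0)) (λ.λ.1)
  →2  (λ.λ.1) (λ.λ.0)
  →3  λ.λ.λ.0

Answer: YES — reaches normal form λ.λ.λ.0 in 3 ≤ 3 steps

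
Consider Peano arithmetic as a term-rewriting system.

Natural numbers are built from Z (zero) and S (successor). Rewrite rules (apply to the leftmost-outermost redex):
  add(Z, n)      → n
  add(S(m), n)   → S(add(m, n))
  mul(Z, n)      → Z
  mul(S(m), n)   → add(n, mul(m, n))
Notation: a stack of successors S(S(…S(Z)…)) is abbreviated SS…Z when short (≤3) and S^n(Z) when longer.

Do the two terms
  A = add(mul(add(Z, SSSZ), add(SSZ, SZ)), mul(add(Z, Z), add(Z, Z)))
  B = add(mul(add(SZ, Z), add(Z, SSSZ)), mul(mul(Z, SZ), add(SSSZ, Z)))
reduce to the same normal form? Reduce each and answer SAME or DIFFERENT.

Term A:
  start: add(mul(add(Z, SSSZ), add(SSZ, SZ)), mul(add(Z, Z), add(Z, Z)))
  step 1: add(mul(SSSZ, add(SSZ, SZ)), mul(add(Z, Z), add(Z, Z)))
  step 2: add(add(add(SSZ, SZ), mul(SSZ, add(SSZ, SZ))), mul(add(Z, Z), add(Z, Z)))
  step 3: add(add(S(add(SZ, SZ)), mul(SSZ, add(SSZ, SZ))), mul(add(Z, Z), add(Z, Z)))
  step 4: add(S(add(add(SZ, SZ), mul(SSZ, add(SSZ, SZ)))), mul(add(Z, Z), add(Z, Z)))
  step 5: S(add(add(add(SZ, SZ), mul(SSZ, add(SSZ, SZ))), mul(add(Z, Z), add(Z, Z))))
  step 6: S(add(add(S(add(Z, SZ)), mul(SSZ, add(SSZ, SZ))), mul(add(Z, Z), add(Z, Z))))
  step 7: S(add(S(add(add(Z, SZ), mul(SSZ, add(SSZ, SZ)))), mul(add(Z, Z), add(Z, Z))))
  step 8: S(S(add(add(add(Z, SZ), mul(SSZ, add(SSZ, SZ))), mul(add(Z, Z), add(Z, Z)))))
  step 9: S(S(add(add(SZ, mul(SSZ, add(SSZ, SZ))), mul(add(Z, Z), add(Z, Z)))))
  step 10: S(S(add(S(add(Z, mul(SSZ, add(SSZ, SZ)))), mul(add(Z, Z), add(Z, Z)))))
  step 11: S(S(S(add(add(Z, mul(SSZ, add(SSZ, SZ))), mul(add(Z, Z), add(Z, Z))))))
  step 12: S(S(S(add(mul(SSZ, add(SSZ, SZ)), mul(add(Z, Z), add(Z, Z))))))
  step 13: S(S(S(add(add(add(SSZ, SZ), mul(SZ, add(SSZ, SZ))), mul(add(Z, Z), add(Z, Z))))))
  step 14: S(S(S(add(add(S(add(SZ, SZ)), mul(SZ, add(SSZ, SZ))), mul(add(Z, Z), add(Z, Z))))))
  step 15: S(S(S(add(S(add(add(SZ, SZ), mul(SZ, add(SSZ, SZ)))), mul(add(Z, Z), add(Z, Z))))))
  step 16: S(S(S(S(add(add(add(SZ, SZ), mul(SZ, add(SSZ, SZ))), mul(add(Z, Z), add(Z, Z)))))))
  step 17: S(S(S(S(add(add(S(add(Z, SZ)), mul(SZ, add(SSZ, SZ))), mul(add(Z, Z), add(Z, Z)))))))
  step 18: S(S(S(S(add(S(add(add(Z, SZ), mul(SZ, add(SSZ, SZ)))), mul(add(Z, Z), add(Z, Z)))))))
  step 19: S(S(S(S(S(add(add(add(Z, SZ), mul(SZ, add(SSZ, SZ))), mul(add(Z, Z), add(Z, Z))))))))
  step 20: S(S(S(S(S(add(add(SZ, mul(SZ, add(SSZ, SZ))), mul(add(Z, Z), add(Z, Z))))))))
  step 21: S(S(S(S(S(add(S(add(Z, mul(SZ, add(SSZ, SZ)))), mul(add(Z, Z), add(Z, Z))))))))
  step 22: S(S(S(S(S(S(add(add(Z, mul(SZ, add(SSZ, SZ))), mul(add(Z, Z), add(Z, Z)))))))))
  step 23: S(S(S(S(S(S(add(mul(SZ, add(SSZ, SZ)), mul(add(Z, Z), add(Z, Z)))))))))
  step 24: S(S(S(S(S(S(add(add(add(SSZ, SZ), mul(Z, add(SSZ, SZ))), mul(add(Z, Z), add(Z, Z)))))))))
  step 25: S(S(S(S(S(S(add(add(S(add(SZ, SZ)), mul(Z, add(SSZ, SZ))), mul(add(Z, Z), add(Z, Z)))))))))
  step 26: S(S(S(S(S(S(add(S(add(add(SZ, SZ), mul(Z, add(SSZ, SZ)))), mul(add(Z, Z), add(Z, Z)))))))))
  step 27: S(S(S(S(S(S(S(add(add(add(SZ, SZ), mul(Z, add(SSZ, SZ))), mul(add(Z, Z), add(Z, Z))))))))))
  step 28: S(S(S(S(S(S(S(add(add(S(add(Z, SZ)), mul(Z, add(SSZ, SZ))), mul(add(Z, Z), add(Z, Z))))))))))
  step 29: S(S(S(S(S(S(S(add(S(add(add(Z, SZ), mul(Z, add(SSZ, SZ)))), mul(add(Z, Z), add(Z, Z))))))))))
  step 30: S(S(S(S(S(S(S(S(add(add(add(Z, SZ), mul(Z, add(SSZ, SZ))), mul(add(Z, Z), add(Z, Z)))))))))))
  step 31: S(S(S(S(S(S(S(S(add(add(SZ, mul(Z, add(SSZ, SZ))), mul(add(Z, Z), add(Z, Z)))))))))))
  step 32: S(S(S(S(S(S(S(S(add(S(add(Z, mul(Z, add(SSZ, SZ)))), mul(add(Z, Z), add(Z, Z)))))))))))
  step 33: S(S(S(S(S(S(S(S(S(add(add(Z, mul(Z, add(SSZ, SZ))), mul(add(Z, Z), add(Z, Z))))))))))))
  step 34: S(S(S(S(S(S(S(S(S(add(mul(Z, add(SSZ, SZ)), mul(add(Z, Z), add(Z, Z))))))))))))
  step 35: S(S(S(S(S(S(S(S(S(add(Z, mul(add(Z, Z), add(Z, Z))))))))))))
  step 36: S(S(S(S(S(S(S(S(S(mul(add(Z, Z), add(Z, Z)))))))))))
  step 37: S(S(S(S(S(S(S(S(S(mul(Z, add(Z, Z)))))))))))
  step 38: S^9(Z)

Term B:
  start: add(mul(add(SZ, Z), add(Z, SSSZ)), mul(mul(Z, SZ), add(SSSZ, Z)))
  step 1: add(mul(S(add(Z, Z)), add(Z, SSSZ)), mul(mul(Z, SZ), add(SSSZ, Z)))
  step 2: add(add(add(Z, SSSZ), mul(add(Z, Z), add(Z, SSSZ))), mul(mul(Z, SZ), add(SSSZ, Z)))
  step 3: add(add(SSSZ, mul(add(Z, Z), add(Z, SSSZ))), mul(mul(Z, SZ), add(SSSZ, Z)))
  step 4: add(S(add(SSZ, mul(add(Z, Z), add(Z, SSSZ)))), mul(mul(Z, SZ), add(SSSZ, Z)))
  step 5: S(add(add(SSZ, mul(add(Z, Z), add(Z, SSSZ))), mul(mul(Z, SZ), add(SSSZ, Z))))
  step 6: S(add(S(add(SZ, mul(add(Z, Z), add(Z, SSSZ)))), mul(mul(Z, SZ), add(SSSZ, Z))))
  step 7: S(S(add(add(SZ, mul(add(Z, Z), add(Z, SSSZ))), mul(mul(Z, SZ), add(SSSZ, Z)))))
  step 8: S(S(add(S(add(Z, mul(add(Z, Z), add(Z, SSSZ)))), mul(mul(Z, SZ), add(SSSZ, Z)))))
  step 9: S(S(S(add(add(Z, mul(add(Z, Z), add(Z, SSSZ))), mul(mul(Z, SZ), add(SSSZ, Z))))))
  step 10: S(S(S(add(mul(add(Z, Z), add(Z, SSSZ)), mul(mul(Z, SZ), add(SSSZ, Z))))))
  step 11: S(S(S(add(mul(Z, add(Z, SSSZ)), mul(mul(Z, SZ), add(SSSZ, Z))))))
  step 12: S(S(S(add(Z, mul(mul(Z, SZ), add(SSSZ, Z))))))
  step 13: S(S(S(mul(mul(Z, SZ), add(SSSZ, Z)))))
  step 14: S(S(S(mul(Z, add(SSSZ, Z)))))
  step 15: SSSZ

Answer: DIFFERENT — A ⇓ S^9(Z), B ⇓ SSSZ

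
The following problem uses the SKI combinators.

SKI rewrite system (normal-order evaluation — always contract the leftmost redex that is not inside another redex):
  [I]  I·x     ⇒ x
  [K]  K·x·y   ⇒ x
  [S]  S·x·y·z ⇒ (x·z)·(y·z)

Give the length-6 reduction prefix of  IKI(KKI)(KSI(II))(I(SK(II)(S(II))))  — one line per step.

Answer: after 6 steps: SI(SK(II)(S(II)))

Derivation:
  start: IKI(KKI)(KSI(II))(I(SK(II)(S(II))))
  step 1: KI(KKI)(KSI(II))(I(SK(II)(S(II))))
  step 2: I(KSI(II))(I(SK(II)(S(II))))
  step 3: KSI(II)(I(SK(II)(S(II))))
  step 4: S(II)(I(SK(II)(S(II))))
  step 5: SI(I(SK(II)(S(II))))
  step 6: SI(SK(II)(S(II)))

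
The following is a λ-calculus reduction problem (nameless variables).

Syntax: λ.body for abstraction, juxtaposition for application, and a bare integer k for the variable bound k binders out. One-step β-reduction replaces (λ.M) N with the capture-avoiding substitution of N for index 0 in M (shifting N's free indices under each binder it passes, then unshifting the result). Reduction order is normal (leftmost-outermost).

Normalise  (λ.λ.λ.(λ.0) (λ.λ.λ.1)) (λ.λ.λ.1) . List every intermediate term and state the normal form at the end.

Answer: normal form = λ.λ.λ.λ.λ.1  (in 2 steps)

Derivation:
  start: (λ.λ.λ.(λ.0) (λ.λ.λ.1)) (λ.λ.λ.1)
  →1  λ.λ.(λ.0) (λ.λ.λ.1)
  →2  λ.λ.λ.λ.λ.1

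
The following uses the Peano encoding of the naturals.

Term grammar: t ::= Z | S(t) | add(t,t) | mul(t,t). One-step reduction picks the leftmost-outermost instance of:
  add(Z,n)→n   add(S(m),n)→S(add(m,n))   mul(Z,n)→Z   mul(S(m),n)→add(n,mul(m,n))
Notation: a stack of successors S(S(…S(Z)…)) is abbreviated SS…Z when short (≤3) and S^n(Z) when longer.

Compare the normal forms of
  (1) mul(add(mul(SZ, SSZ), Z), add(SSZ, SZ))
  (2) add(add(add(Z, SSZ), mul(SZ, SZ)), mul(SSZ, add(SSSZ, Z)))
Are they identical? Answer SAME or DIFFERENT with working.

Term A:
  start: mul(add(mul(SZ, SSZ), Z), add(SSZ, SZ))
  →1  mul(add(add(SSZ, mul(Z, SSZ)), Z), add(SSZ, SZ))
  →2  mul(add(S(add(SZ, mul(Z, SSZ))), Z), add(SSZ, SZ))
  →3  mul(S(add(add(SZ, mul(Z, SSZ)), Z)), add(SSZ, SZ))
  →4  add(add(SSZ, SZ), mul(add(add(SZ, mul(Z, SSZ)), Z), add(SSZ, SZ)))
  →5  add(S(add(SZ, SZ)), mul(add(add(SZ, mul(Z, SSZ)), Z), add(SSZ, SZ)))
  →6  S(add(add(SZ, SZ), mul(add(add(SZ, mul(Z, SSZ)), Z), add(SSZ, SZ))))
  →7  S(add(S(add(Z, SZ)), mul(add(add(SZ, mul(Z, SSZ)), Z), add(SSZ, SZ))))
  →8  S(S(add(add(Z, SZ), mul(add(add(SZ, mul(Z, SSZ)), Z), add(SSZ, SZ)))))
  →9  S(S(add(SZ, mul(add(add(SZ, mul(Z, SSZ)), Z), add(SSZ, SZ)))))
  →10  S(S(S(add(Z, mul(add(add(SZ, mul(Z, SSZ)), Z), add(SSZ, SZ))))))
  →11  S(S(S(mul(add(add(SZ, mul(Z, SSZ)), Z), add(SSZ, SZ)))))
  →12  S(S(S(mul(add(S(add(Z, mul(Z, SSZ))), Z), add(SSZ, SZ)))))
  →13  S(S(S(mul(S(add(add(Z, mul(Z, SSZ)), Z)), add(SSZ, SZ)))))
  →14  S(S(S(add(add(SSZ, SZ), mul(add(add(Z, mul(Z, SSZ)), Z), add(SSZ, SZ))))))
  →15  S(S(S(add(S(add(SZ, SZ)), mul(add(add(Z, mul(Z, SSZ)), Z), add(SSZ, SZ))))))
  →16  S(S(S(S(add(add(SZ, SZ), mul(add(add(Z, mul(Z, SSZ)), Z), add(SSZ, SZ)))))))
  →17  S(S(S(S(add(S(add(Z, SZ)), mul(add(add(Z, mul(Z, SSZ)), Z), add(SSZ, SZ)))))))
  →18  S(S(S(S(S(add(add(Z, SZ), mul(add(add(Z, mul(Z, SSZ)), Z), add(SSZ, SZ))))))))
  →19  S(S(S(S(S(add(SZ, mul(add(add(Z, mul(Z, SSZ)), Z), add(SSZ, SZ))))))))
  →20  S(S(S(S(S(S(add(Z, mul(add(add(Z, mul(Z, SSZ)), Z), add(SSZ, SZ)))))))))
  →21  S(S(S(S(S(S(mul(add(add(Z, mul(Z, SSZ)), Z), add(SSZ, SZ))))))))
  →22  S(S(S(S(S(S(mul(add(mul(Z, SSZ), Z), add(SSZ, SZ))))))))
  →23  S(S(S(S(S(S(mul(add(Z, Z), add(SSZ, SZ))))))))
  →24  S(S(S(S(S(S(mul(Z, add(SSZ, SZ))))))))
  →25  S^6(Z)

Term B:
  start: add(add(add(Z, SSZ), mul(SZ, SZ)), mul(SSZ, add(SSSZ, Z)))
  →1  add(add(SSZ, mul(SZ, SZ)), mul(SSZ, add(SSSZ, Z)))
  →2  add(S(add(SZ, mul(SZ, SZ))), mul(SSZ, add(SSSZ, Z)))
  →3  S(add(add(SZ, mul(SZ, SZ)), mul(SSZ, add(SSSZ, Z))))
  →4  S(add(S(add(Z, mul(SZ, SZ))), mul(SSZ, add(SSSZ, Z))))
  →5  S(S(add(add(Z, mul(SZ, SZ)), mul(SSZ, add(SSSZ, Z)))))
  →6  S(S(add(mul(SZ, SZ), mul(SSZ, add(SSSZ, Z)))))
  →7  S(S(add(add(SZ, mul(Z, SZ)), mul(SSZ, add(SSSZ, Z)))))
  →8  S(S(add(S(add(Z, mul(Z, SZ))), mul(SSZ, add(SSSZ, Z)))))
  →9  S(S(S(add(add(Z, mul(Z, SZ)), mul(SSZ, add(SSSZ, Z))))))
  →10  S(S(S(add(mul(Z, SZ), mul(SSZ, add(SSSZ, Z))))))
  →11  S(S(S(add(Z, mul(SSZ, add(SSSZ, Z))))))
  →12  S(S(S(mul(SSZ, add(SSSZ, Z)))))
  →13  S(S(S(add(add(SSSZ, Z), mul(SZ, add(SSSZ, Z))))))
  →14  S(S(S(add(S(add(SSZ, Z)), mul(SZ, add(SSSZ, Z))))))
  →15  S(S(S(S(add(add(SSZ, Z), mul(SZ, add(SSSZ, Z)))))))
  →16  S(S(S(S(add(S(add(SZ, Z)), mul(SZ, add(SSSZ, Z)))))))
  →17  S(S(S(S(S(add(add(SZ, Z), mul(SZ, add(SSSZ, Z))))))))
  →18  S(S(S(S(S(add(S(add(Z, Z)), mul(SZ, add(SSSZ, Z))))))))
  →19  S(S(S(S(S(S(add(add(Z, Z), mul(SZ, add(SSSZ, Z)))))))))
  →20  S(S(S(S(S(S(add(Z, mul(SZ, add(SSSZ, Z)))))))))
  →21  S(S(S(S(S(S(mul(SZ, add(SSSZ, Z))))))))
  →22  S(S(S(S(S(S(add(add(SSSZ, Z), mul(Z, add(SSSZ, Z)))))))))
  →23  S(S(S(S(S(S(add(S(add(SSZ, Z)), mul(Z, add(SSSZ, Z)))))))))
  →24  S(S(S(S(S(S(S(add(add(SSZ, Z), mul(Z, add(SSSZ, Z))))))))))
  →25  S(S(S(S(S(S(S(add(S(add(SZ, Z)), mul(Z, add(SSSZ, Z))))))))))
  →26  S(S(S(S(S(S(S(S(add(add(SZ, Z), mul(Z, add(SSSZ, Z)))))))))))
  →27  S(S(S(S(S(S(S(S(add(S(add(Z, Z)), mul(Z, add(SSSZ, Z)))))))))))
  →28  S(S(S(S(S(S(S(S(S(add(add(Z, Z), mul(Z, add(SSSZ, Z))))))))))))
  →29  S(S(S(S(S(S(S(S(S(add(Z, mul(Z, add(SSSZ, Z))))))))))))
  →30  S(S(S(S(S(S(S(S(S(mul(Z, add(SSSZ, Z)))))))))))
  →31  S^9(Z)

Answer: DIFFERENT — A ⇓ S^6(Z), B ⇓ S^9(Z)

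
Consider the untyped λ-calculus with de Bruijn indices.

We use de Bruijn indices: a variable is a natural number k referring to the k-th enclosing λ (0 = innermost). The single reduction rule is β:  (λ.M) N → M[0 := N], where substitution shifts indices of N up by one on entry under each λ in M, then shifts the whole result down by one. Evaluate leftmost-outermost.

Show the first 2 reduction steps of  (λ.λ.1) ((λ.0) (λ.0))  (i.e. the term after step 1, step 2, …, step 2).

Answer: after 2 steps: λ.λ.0

Reduction:
  start: (λ.λ.1) ((λ.0) (λ.0))
  [1] λ.(λ.0) (λ.0)
  [2] λ.λ.0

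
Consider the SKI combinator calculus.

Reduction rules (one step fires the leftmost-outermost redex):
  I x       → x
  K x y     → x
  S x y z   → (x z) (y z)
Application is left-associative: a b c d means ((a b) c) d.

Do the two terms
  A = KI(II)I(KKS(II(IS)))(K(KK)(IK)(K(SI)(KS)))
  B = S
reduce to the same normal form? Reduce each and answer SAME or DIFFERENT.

Answer: SAME — A ⇓ S, B ⇓ S

Reduction:
Term A:
  start: KI(II)I(KKS(II(IS)))(K(KK)(IK)(K(SI)(KS)))
  step 1: II(KKS(II(IS)))(K(KK)(IK)(K(SI)(KS)))
  step 2: I(KKS(II(IS)))(K(KK)(IK)(K(SI)(KS)))
  step 3: KKS(II(IS))(K(KK)(IK)(K(SI)(KS)))
  step 4: K(II(IS))(K(KK)(IK)(K(SI)(KS)))
  step 5: II(IS)
  step 6: I(IS)
  step 7: IS
  step 8: S

Term B:
  start: S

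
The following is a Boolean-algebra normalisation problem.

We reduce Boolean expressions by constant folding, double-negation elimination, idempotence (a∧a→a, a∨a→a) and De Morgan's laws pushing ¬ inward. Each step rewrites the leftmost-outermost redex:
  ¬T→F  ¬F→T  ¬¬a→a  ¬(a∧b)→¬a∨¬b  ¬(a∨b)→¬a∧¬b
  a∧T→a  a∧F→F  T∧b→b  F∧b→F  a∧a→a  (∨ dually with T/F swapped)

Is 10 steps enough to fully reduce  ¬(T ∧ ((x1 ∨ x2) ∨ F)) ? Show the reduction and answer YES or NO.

  start: ¬(T ∧ ((x1 ∨ x2) ∨ F))
  →1  ¬T ∨ ¬((x1 ∨ x2) ∨ F)
  →2  F ∨ ¬((x1 ∨ x2) ∨ F)
  →3  ¬((x1 ∨ x2) ∨ F)
  →4  ¬(x1 ∨ x2) ∧ ¬F
  →5  (¬x1 ∧ ¬x2) ∧ ¬F
  →6  (¬x1 ∧ ¬x2) ∧ T
  →7  ¬x1 ∧ ¬x2

Answer: YES — reaches normal form ¬x1 ∧ ¬x2 in 7 ≤ 10 steps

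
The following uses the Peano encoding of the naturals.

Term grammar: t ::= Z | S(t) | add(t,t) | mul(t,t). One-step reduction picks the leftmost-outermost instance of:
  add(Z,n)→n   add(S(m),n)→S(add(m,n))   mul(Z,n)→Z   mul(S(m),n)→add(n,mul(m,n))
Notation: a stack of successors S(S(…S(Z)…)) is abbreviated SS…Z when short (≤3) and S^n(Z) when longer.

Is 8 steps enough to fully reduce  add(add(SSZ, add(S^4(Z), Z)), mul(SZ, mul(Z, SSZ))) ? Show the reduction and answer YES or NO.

  start: add(add(SSZ, add(S^4(Z), Z)), mul(SZ, mul(Z, SSZ)))
  [1] add(S(add(SZ, add(S^4(Z), Z))), mul(SZ, mul(Z, SSZ)))
  [2] S(add(add(SZ, add(S^4(Z), Z)), mul(SZ, mul(Z, SSZ))))
  [3] S(add(S(add(Z, add(S^4(Z), Z))), mul(SZ, mul(Z, SSZ))))
  [4] S(S(add(add(Z, add(S^4(Z), Z)), mul(SZ, mul(Z, SSZ)))))
  [5] S(S(add(add(S^4(Z), Z), mul(SZ, mul(Z, SSZ)))))
  [6] S(S(add(S(add(SSSZ, Z)), mul(SZ, mul(Z, SSZ)))))
  [7] S(S(S(add(add(SSSZ, Z), mul(SZ, mul(Z, SSZ))))))
  [8] S(S(S(add(S(add(SSZ, Z)), mul(SZ, mul(Z, SSZ))))))

Answer: NO — after 8 steps the term is S(S(S(add(S(add(SSZ, Z)), mul(SZ, mul(Z, SSZ)))))), not yet normal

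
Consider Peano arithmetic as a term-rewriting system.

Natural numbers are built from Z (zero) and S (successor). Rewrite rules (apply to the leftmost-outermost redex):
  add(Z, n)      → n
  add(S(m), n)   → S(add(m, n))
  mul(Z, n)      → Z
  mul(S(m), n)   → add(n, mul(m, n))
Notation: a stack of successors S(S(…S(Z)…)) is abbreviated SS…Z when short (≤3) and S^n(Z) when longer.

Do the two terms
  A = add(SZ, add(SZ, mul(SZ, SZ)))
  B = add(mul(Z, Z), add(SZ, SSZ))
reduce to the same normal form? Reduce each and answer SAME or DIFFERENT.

Term A:
  start: add(SZ, add(SZ, mul(SZ, SZ)))
  [1] S(add(Z, add(SZ, mul(SZ, SZ))))
  [2] S(add(SZ, mul(SZ, SZ)))
  [3] S(S(add(Z, mul(SZ, SZ))))
  [4] S(S(mul(SZ, SZ)))
  [5] S(S(add(SZ, mul(Z, SZ))))
  [6] S(S(S(add(Z, mul(Z, SZ)))))
  [7] S(S(S(mul(Z, SZ))))
  [8] SSSZ

Term B:
  start: add(mul(Z, Z), add(SZ, SSZ))
  [1] add(Z, add(SZ, SSZ))
  [2] add(SZ, SSZ)
  [3] S(add(Z, SSZ))
  [4] SSSZ

Answer: SAME — A ⇓ SSSZ, B ⇓ SSSZ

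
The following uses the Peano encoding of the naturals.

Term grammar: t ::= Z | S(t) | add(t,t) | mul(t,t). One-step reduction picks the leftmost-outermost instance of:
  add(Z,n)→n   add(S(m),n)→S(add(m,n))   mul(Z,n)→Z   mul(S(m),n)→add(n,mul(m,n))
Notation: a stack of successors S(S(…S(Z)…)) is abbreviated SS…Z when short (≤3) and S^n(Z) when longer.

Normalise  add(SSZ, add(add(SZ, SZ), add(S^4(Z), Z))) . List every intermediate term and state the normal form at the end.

Answer: normal form = S^8(Z)  (in 13 steps)

Working:
  start: add(SSZ, add(add(SZ, SZ), add(S^4(Z), Z)))
  [1] S(add(SZ, add(add(SZ, SZ), add(S^4(Z), Z))))
  [2] S(S(add(Z, add(add(SZ, SZ), add(S^4(Z), Z)))))
  [3] S(S(add(add(SZ, SZ), add(S^4(Z), Z))))
  [4] S(S(add(S(add(Z, SZ)), add(S^4(Z), Z))))
  [5] S(S(S(add(add(Z, SZ), add(S^4(Z), Z)))))
  [6] S(S(S(add(SZ, add(S^4(Z), Z)))))
  [7] S(S(S(S(add(Z, add(S^4(Z), Z))))))
  [8] S(S(S(S(add(S^4(Z), Z)))))
  [9] S(S(S(S(S(add(SSSZ, Z))))))
  [10] S(S(S(S(S(S(add(SSZ, Z)))))))
  [11] S(S(S(S(S(S(S(add(SZ, Z))))))))
  [12] S(S(S(S(S(S(S(S(add(Z, Z)))))))))
  [13] S^8(Z)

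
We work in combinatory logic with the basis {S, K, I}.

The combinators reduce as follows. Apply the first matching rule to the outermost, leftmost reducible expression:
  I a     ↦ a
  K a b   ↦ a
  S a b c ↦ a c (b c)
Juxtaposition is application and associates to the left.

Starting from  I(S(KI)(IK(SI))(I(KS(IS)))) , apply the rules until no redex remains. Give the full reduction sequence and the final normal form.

Answer: normal form = SI  (in 6 steps)

Working:
  start: I(S(KI)(IK(SI))(I(KS(IS))))
  step 1: S(KI)(IK(SI))(I(KS(IS)))
  step 2: KI(I(KS(IS)))(IK(SI)(I(KS(IS))))
  step 3: I(IK(SI)(I(KS(IS))))
  step 4: IK(SI)(I(KS(IS)))
  step 5: K(SI)(I(KS(IS)))
  step 6: SI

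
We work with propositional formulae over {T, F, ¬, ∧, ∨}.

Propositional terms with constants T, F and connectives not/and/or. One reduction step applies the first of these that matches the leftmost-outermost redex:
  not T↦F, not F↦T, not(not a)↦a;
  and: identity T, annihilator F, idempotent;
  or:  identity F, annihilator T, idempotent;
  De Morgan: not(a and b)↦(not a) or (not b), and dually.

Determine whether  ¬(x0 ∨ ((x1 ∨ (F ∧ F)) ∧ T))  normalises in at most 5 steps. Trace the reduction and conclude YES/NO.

Answer: NO — after 5 steps the term is ¬x0 ∧ ((¬x1 ∧ ¬F) ∨ ¬T), not yet normal

Reduction:
  start: ¬(x0 ∨ ((x1 ∨ (F ∧ F)) ∧ T))
  step 1: ¬x0 ∧ ¬((x1 ∨ (F ∧ F)) ∧ T)
  step 2: ¬x0 ∧ (¬(x1 ∨ (F ∧ F)) ∨ ¬T)
  step 3: ¬x0 ∧ ((¬x1 ∧ ¬(F ∧ F)) ∨ ¬T)
  step 4: ¬x0 ∧ ((¬x1 ∧ (¬F ∨ ¬F)) ∨ ¬T)
  step 5: ¬x0 ∧ ((¬x1 ∧ ¬F) ∨ ¬T)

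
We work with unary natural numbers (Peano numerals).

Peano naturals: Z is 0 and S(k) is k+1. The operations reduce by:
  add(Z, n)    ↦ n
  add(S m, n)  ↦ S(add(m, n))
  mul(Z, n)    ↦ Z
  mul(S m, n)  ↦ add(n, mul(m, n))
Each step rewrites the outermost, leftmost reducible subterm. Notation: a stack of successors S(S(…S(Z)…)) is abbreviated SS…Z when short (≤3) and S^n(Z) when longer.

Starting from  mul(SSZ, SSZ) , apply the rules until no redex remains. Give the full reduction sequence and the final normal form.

Answer: normal form = S^4(Z)  (in 9 steps)

Reduction:
  start: mul(SSZ, SSZ)
  step 1: add(SSZ, mul(SZ, SSZ))
  step 2: S(add(SZ, mul(SZ, SSZ)))
  step 3: S(S(add(Z, mul(SZ, SSZ))))
  step 4: S(S(mul(SZ, SSZ)))
  step 5: S(S(add(SSZ, mul(Z, SSZ))))
  step 6: S(S(S(add(SZ, mul(Z, SSZ)))))
  step 7: S(S(S(S(add(Z, mul(Z, SSZ))))))
  step 8: S(S(S(S(mul(Z, SSZ)))))
  step 9: S^4(Z)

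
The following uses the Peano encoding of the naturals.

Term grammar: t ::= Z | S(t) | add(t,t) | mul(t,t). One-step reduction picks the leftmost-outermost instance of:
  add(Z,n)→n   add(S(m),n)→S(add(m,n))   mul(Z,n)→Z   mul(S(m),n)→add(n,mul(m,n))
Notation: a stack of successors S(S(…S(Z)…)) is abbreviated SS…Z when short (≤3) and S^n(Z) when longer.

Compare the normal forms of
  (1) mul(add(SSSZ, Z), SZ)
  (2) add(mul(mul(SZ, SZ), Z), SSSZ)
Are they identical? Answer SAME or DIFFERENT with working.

Term A:
  start: mul(add(SSSZ, Z), SZ)
  step 1: mul(S(add(SSZ, Z)), SZ)
  step 2: add(SZ, mul(add(SSZ, Z), SZ))
  step 3: S(add(Z, mul(add(SSZ, Z), SZ)))
  step 4: S(mul(add(SSZ, Z), SZ))
  step 5: S(mul(S(add(SZ, Z)), SZ))
  step 6: S(add(SZ, mul(add(SZ, Z), SZ)))
  step 7: S(S(add(Z, mul(add(SZ, Z), SZ))))
  step 8: S(S(mul(add(SZ, Z), SZ)))
  step 9: S(S(mul(S(add(Z, Z)), SZ)))
  step 10: S(S(add(SZ, mul(add(Z, Z), SZ))))
  step 11: S(S(S(add(Z, mul(add(Z, Z), SZ)))))
  step 12: S(S(S(mul(add(Z, Z), SZ))))
  step 13: S(S(S(mul(Z, SZ))))
  step 14: SSSZ

Term B:
  start: add(mul(mul(SZ, SZ), Z), SSSZ)
  step 1: add(mul(add(SZ, mul(Z, SZ)), Z), SSSZ)
  step 2: add(mul(S(add(Z, mul(Z, SZ))), Z), SSSZ)
  step 3: add(add(Z, mul(add(Z, mul(Z, SZ)), Z)), SSSZ)
  step 4: add(mul(add(Z, mul(Z, SZ)), Z), SSSZ)
  step 5: add(mul(mul(Z, SZ), Z), SSSZ)
  step 6: add(mul(Z, Z), SSSZ)
  step 7: add(Z, SSSZ)
  step 8: SSSZ

Answer: SAME — A ⇓ SSSZ, B ⇓ SSSZ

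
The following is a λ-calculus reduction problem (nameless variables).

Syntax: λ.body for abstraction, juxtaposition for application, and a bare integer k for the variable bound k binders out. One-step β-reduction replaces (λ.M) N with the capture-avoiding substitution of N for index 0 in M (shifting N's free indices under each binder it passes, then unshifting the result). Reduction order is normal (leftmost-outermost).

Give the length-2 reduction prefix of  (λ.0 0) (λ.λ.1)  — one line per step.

Answer: after 2 steps: λ.λ.λ.1

Derivation:
  start: (λ.0 0) (λ.λ.1)
  →1  (λ.λ.1) (λ.λ.1)
  →2  λ.λ.λ.1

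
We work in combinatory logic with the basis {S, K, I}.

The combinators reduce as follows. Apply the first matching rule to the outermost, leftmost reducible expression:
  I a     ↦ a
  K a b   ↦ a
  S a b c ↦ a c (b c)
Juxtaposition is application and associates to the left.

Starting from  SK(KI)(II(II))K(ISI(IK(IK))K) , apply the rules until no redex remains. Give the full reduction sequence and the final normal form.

Answer: normal form = K(KK)  (in 12 steps)

Derivation:
  start: SK(KI)(II(II))K(ISI(IK(IK))K)
  step 1: K(II(II))(KI(II(II)))K(ISI(IK(IK))K)
  step 2: II(II)K(ISI(IK(IK))K)
  step 3: I(II)K(ISI(IK(IK))K)
  step 4: IIK(ISI(IK(IK))K)
  step 5: IK(ISI(IK(IK))K)
  step 6: K(ISI(IK(IK))K)
  step 7: K(SI(IK(IK))K)
  step 8: K(IK(IK(IK)K))
  step 9: K(K(IK(IK)K))
  step 10: K(K(K(IK)K))
  step 11: K(K(IK))
  step 12: K(KK)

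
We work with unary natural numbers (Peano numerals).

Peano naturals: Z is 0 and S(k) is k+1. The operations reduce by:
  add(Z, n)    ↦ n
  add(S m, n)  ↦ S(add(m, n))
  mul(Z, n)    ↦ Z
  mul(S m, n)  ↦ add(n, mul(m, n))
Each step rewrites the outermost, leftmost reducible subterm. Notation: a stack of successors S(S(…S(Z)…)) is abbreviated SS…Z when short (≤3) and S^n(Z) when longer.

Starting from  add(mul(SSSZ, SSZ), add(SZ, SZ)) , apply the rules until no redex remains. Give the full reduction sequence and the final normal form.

Answer: normal form = S^8(Z)  (in 22 steps)

Reduction:
  start: add(mul(SSSZ, SSZ), add(SZ, SZ))
  →1  add(add(SSZ, mul(SSZ, SSZ)), add(SZ, SZ))
  →2  add(S(add(SZ, mul(SSZ, SSZ))), add(SZ, SZ))
  →3  S(add(add(SZ, mul(SSZ, SSZ)), add(SZ, SZ)))
  →4  S(add(S(add(Z, mul(SSZ, SSZ))), add(SZ, SZ)))
  →5  S(S(add(add(Z, mul(SSZ, SSZ)), add(SZ, SZ))))
  →6  S(S(add(mul(SSZ, SSZ), add(SZ, SZ))))
  →7  S(S(add(add(SSZ, mul(SZ, SSZ)), add(SZ, SZ))))
  →8  S(S(add(S(add(SZ, mul(SZ, SSZ))), add(SZ, SZ))))
  →9  S(S(S(add(add(SZ, mul(SZ, SSZ)), add(SZ, SZ)))))
  →10  S(S(S(add(S(add(Z, mul(SZ, SSZ))), add(SZ, SZ)))))
  →11  S(S(S(S(add(add(Z, mul(SZ, SSZ)), add(SZ, SZ))))))
  →12  S(S(S(S(add(mul(SZ, SSZ), add(SZ, SZ))))))
  →13  S(S(S(S(add(add(SSZ, mul(Z, SSZ)), add(SZ, SZ))))))
  →14  S(S(S(S(add(S(add(SZ, mul(Z, SSZ))), add(SZ, SZ))))))
  →15  S(S(S(S(S(add(add(SZ, mul(Z, SSZ)), add(SZ, SZ)))))))
  →16  S(S(S(S(S(add(S(add(Z, mul(Z, SSZ))), add(SZ, SZ)))))))
  →17  S(S(S(S(S(S(add(add(Z, mul(Z, SSZ)), add(SZ, SZ))))))))
  →18  S(S(S(S(S(S(add(mul(Z, SSZ), add(SZ, SZ))))))))
  →19  S(S(S(S(S(S(add(Z, add(SZ, SZ))))))))
  →20  S(S(S(S(S(S(add(SZ, SZ)))))))
  →21  S(S(S(S(S(S(S(add(Z, SZ))))))))
  →22  S^8(Z)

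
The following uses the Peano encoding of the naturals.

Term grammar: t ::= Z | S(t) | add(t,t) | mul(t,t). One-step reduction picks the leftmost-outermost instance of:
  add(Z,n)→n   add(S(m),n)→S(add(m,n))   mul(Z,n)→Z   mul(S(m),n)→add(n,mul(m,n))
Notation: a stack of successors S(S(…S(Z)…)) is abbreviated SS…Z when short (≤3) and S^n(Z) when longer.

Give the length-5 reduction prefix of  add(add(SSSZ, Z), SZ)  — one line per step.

  start: add(add(SSSZ, Z), SZ)
  →1  add(S(add(SSZ, Z)), SZ)
  →2  S(add(add(SSZ, Z), SZ))
  →3  S(add(S(add(SZ, Z)), SZ))
  →4  S(S(add(add(SZ, Z), SZ)))
  →5  S(S(add(S(add(Z, Z)), SZ)))

Answer: after 5 steps: S(S(add(S(add(Z, Z)), SZ)))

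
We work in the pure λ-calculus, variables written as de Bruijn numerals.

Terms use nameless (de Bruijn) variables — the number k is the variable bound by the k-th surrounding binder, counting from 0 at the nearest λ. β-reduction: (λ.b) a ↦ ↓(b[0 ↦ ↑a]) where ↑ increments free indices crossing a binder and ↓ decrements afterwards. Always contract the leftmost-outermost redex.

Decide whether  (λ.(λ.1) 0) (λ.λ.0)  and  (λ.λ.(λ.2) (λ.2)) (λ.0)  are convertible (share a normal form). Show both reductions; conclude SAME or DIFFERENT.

Term A:
  start: (λ.(λ.1) 0) (λ.λ.0)
  →1  (λ.λ.λ.0) (λ.λ.0)
  →2  λ.λ.0

Term B:
  start: (λ.λ.(λ.2) (λ.2)) (λ.0)
  →1  λ.(λ.λ.0) (λ.λ.0)
  →2  λ.λ.0

Answer: SAME — A ⇓ λ.λ.0, B ⇓ λ.λ.0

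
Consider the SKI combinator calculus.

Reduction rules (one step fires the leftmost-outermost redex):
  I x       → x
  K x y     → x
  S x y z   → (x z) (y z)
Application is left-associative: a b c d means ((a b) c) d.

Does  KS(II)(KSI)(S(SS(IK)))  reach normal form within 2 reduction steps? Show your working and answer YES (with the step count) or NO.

  start: KS(II)(KSI)(S(SS(IK)))
  [1] S(KSI)(S(SS(IK)))
  [2] SS(S(SS(IK)))

Answer: NO — after 2 steps the term is SS(S(SS(IK))), not yet normal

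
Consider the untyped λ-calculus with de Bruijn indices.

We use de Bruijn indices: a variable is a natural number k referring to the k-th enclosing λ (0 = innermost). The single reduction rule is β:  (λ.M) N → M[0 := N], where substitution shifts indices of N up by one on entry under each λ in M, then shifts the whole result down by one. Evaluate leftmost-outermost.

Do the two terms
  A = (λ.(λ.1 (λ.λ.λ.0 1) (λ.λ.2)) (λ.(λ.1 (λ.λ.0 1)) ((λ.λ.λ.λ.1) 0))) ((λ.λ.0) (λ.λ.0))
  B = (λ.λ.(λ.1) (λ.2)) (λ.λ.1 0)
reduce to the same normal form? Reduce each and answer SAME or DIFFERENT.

Term A:
  start: (λ.(λ.1 (λ.λ.λ.0 1) (λ.λ.2)) (λ.(λ.1 (λ.λ.0 1)) ((λ.λ.λ.λ.1) 0))) ((λ.λ.0) (λ.λ.0))
  →1  (λ.(λ.λ.0) (λ.λ.0) (λ.λ.λ.0 1) (λ.λ.2)) (λ.(λ.1 (λ.λ.0 1)) ((λ.λ.λ.λ.1) 0))
  →2  (λ.λ.0) (λ.λ.0) (λ.λ.λ.0 1) (λ.λ.λ.(λ.1 (λ.λ.0 1)) ((λ.λ.λ.λ.1) 0))
  →3  (λ.0) (λ.λ.λ.0 1) (λ.λ.λ.(λ.1 (λ.λ.0 1)) ((λ.λ.λ.λ.1) 0))
  →4  (λ.λ.λ.0 1) (λ.λ.λ.(λ.1 (λ.λ.0 1)) ((λ.λ.λ.λ.1) 0))
  →5  λ.λ.0 1

Term B:
  start: (λ.λ.(λ.1) (λ.2)) (λ.λ.1 0)
  →1  λ.(λ.1) (λ.λ.λ.1 0)
  →2  λ.0

Answer: DIFFERENT — A ⇓ λ.λ.0 1, B ⇓ λ.0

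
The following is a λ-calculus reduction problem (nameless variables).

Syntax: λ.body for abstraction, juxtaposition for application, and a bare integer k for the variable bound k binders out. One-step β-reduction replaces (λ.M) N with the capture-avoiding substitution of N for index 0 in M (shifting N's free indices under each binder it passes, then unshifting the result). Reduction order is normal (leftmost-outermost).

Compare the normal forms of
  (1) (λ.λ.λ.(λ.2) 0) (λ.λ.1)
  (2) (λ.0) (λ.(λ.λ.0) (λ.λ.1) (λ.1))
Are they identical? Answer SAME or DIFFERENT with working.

Answer: SAME — A ⇓ λ.λ.1, B ⇓ λ.λ.1

Reduction:
Term A:
  start: (λ.λ.λ.(λ.2) 0) (λ.λ.1)
  step 1: λ.λ.(λ.2) 0
  step 2: λ.λ.1

Term B:
  start: (λ.0) (λ.(λ.λ.0) (λ.λ.1) (λ.1))
  step 1: λ.(λ.λ.0) (λ.λ.1) (λ.1)
  step 2: λ.(λ.0) (λ.1)
  step 3: λ.λ.1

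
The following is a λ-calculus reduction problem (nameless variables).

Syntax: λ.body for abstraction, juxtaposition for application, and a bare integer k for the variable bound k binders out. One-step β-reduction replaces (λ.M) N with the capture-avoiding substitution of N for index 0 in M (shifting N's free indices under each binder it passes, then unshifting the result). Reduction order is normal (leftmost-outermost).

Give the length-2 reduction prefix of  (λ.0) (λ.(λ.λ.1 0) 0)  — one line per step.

  start: (λ.0) (λ.(λ.λ.1 0) 0)
  [1] λ.(λ.λ.1 0) 0
  [2] λ.λ.1 0

Answer: after 2 steps: λ.λ.1 0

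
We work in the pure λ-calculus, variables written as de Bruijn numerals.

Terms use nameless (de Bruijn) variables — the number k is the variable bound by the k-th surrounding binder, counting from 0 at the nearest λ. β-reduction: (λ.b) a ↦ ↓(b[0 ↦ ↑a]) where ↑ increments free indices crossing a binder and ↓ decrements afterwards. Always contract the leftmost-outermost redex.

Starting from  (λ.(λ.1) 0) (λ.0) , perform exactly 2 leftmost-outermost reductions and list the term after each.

Answer: after 2 steps: λ.0

Reduction:
  start: (λ.(λ.1) 0) (λ.0)
  step 1: (λ.λ.0) (λ.0)
  step 2: λ.0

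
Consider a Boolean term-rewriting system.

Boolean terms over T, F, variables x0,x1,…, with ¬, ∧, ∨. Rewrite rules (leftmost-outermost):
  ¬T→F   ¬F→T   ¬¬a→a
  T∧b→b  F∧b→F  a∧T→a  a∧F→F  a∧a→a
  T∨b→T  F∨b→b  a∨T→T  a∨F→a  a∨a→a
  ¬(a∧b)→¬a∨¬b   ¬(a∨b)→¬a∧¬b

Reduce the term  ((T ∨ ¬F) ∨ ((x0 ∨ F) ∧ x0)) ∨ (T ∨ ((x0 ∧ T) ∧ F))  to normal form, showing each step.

Answer: normal form = T  (in 3 steps)

Derivation:
  start: ((T ∨ ¬F) ∨ ((x0 ∨ F) ∧ x0)) ∨ (T ∨ ((x0 ∧ T) ∧ F))
  [1] (T ∨ ((x0 ∨ F) ∧ x0)) ∨ (T ∨ ((x0 ∧ T) ∧ F))
  [2] T ∨ (T ∨ ((x0 ∧ T) ∧ F))
  [3] T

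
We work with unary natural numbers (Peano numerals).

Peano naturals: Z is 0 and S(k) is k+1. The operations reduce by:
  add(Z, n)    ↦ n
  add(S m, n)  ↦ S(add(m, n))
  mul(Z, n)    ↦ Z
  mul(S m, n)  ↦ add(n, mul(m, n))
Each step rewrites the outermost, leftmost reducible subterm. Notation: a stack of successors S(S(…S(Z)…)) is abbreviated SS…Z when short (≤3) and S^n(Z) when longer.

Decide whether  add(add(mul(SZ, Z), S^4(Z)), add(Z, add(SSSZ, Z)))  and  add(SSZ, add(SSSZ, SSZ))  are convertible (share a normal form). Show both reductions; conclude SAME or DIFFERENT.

Answer: SAME — A ⇓ S^7(Z), B ⇓ S^7(Z)

Derivation:
Term A:
  start: add(add(mul(SZ, Z), S^4(Z)), add(Z, add(SSSZ, Z)))
  [1] add(add(add(Z, mul(Z, Z)), S^4(Z)), add(Z, add(SSSZ, Z)))
  [2] add(add(mul(Z, Z), S^4(Z)), add(Z, add(SSSZ, Z)))
  [3] add(add(Z, S^4(Z)), add(Z, add(SSSZ, Z)))
  [4] add(S^4(Z), add(Z, add(SSSZ, Z)))
  [5] S(add(SSSZ, add(Z, add(SSSZ, Z))))
  [6] S(S(add(SSZ, add(Z, add(SSSZ, Z)))))
  [7] S(S(S(add(SZ, add(Z, add(SSSZ, Z))))))
  [8] S(S(S(S(add(Z, add(Z, add(SSSZ, Z)))))))
  [9] S(S(S(S(add(Z, add(SSSZ, Z))))))
  [10] S(S(S(S(add(SSSZ, Z)))))
  [11] S(S(S(S(S(add(SSZ, Z))))))
  [12] S(S(S(S(S(S(add(SZ, Z)))))))
  [13] S(S(S(S(S(S(S(add(Z, Z))))))))
  [14] S^7(Z)

Term B:
  start: add(SSZ, add(SSSZ, SSZ))
  [1] S(add(SZ, add(SSSZ, SSZ)))
  [2] S(S(add(Z, add(SSSZ, SSZ))))
  [3] S(S(add(SSSZ, SSZ)))
  [4] S(S(S(add(SSZ, SSZ))))
  [5] S(S(S(S(add(SZ, SSZ)))))
  [6] S(S(S(S(S(add(Z, SSZ))))))
  [7] S^7(Z)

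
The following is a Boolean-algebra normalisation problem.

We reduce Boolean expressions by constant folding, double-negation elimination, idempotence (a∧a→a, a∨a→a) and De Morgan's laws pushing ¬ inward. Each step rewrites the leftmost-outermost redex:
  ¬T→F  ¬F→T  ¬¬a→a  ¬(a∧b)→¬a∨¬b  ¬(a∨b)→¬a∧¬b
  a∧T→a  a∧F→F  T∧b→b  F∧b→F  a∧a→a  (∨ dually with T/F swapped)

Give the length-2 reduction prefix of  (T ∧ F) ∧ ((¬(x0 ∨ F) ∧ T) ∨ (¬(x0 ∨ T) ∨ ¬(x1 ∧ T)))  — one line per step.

  start: (T ∧ F) ∧ ((¬(x0 ∨ F) ∧ T) ∨ (¬(x0 ∨ T) ∨ ¬(x1 ∧ T)))
  step 1: F ∧ ((¬(x0 ∨ F) ∧ T) ∨ (¬(x0 ∨ T) ∨ ¬(x1 ∧ T)))
  step 2: F

Answer: after 2 steps: F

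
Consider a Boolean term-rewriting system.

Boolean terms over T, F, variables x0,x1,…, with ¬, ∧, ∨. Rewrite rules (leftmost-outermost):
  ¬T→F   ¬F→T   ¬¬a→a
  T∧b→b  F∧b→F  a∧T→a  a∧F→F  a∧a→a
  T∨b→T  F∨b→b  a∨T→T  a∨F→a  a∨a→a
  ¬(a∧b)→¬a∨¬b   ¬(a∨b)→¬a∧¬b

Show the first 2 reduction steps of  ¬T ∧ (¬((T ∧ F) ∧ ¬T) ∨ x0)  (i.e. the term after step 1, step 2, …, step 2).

Answer: after 2 steps: F

Derivation:
  start: ¬T ∧ (¬((T ∧ F) ∧ ¬T) ∨ x0)
  step 1: F ∧ (¬((T ∧ F) ∧ ¬T) ∨ x0)
  step 2: F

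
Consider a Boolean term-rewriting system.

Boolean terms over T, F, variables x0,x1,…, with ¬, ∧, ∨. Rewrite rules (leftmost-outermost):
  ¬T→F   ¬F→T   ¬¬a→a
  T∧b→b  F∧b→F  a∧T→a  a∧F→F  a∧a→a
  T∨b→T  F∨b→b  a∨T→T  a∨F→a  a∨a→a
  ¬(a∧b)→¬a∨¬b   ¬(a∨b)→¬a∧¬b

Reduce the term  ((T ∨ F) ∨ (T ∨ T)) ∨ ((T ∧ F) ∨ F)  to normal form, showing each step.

Answer: normal form = T  (in 3 steps)

Derivation:
  start: ((T ∨ F) ∨ (T ∨ T)) ∨ ((T ∧ F) ∨ F)
  [1] (T ∨ (T ∨ T)) ∨ ((T ∧ F) ∨ F)
  [2] T ∨ ((T ∧ F) ∨ F)
  [3] T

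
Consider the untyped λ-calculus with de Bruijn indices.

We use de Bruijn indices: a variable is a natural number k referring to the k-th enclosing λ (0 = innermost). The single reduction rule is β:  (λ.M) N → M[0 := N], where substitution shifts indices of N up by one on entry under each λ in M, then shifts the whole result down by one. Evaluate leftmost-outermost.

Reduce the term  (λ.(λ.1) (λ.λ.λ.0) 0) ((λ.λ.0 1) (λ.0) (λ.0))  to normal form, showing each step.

  start: (λ.(λ.1) (λ.λ.λ.0) 0) ((λ.λ.0 1) (λ.0) (λ.0))
  step 1: (λ.(λ.λ.0 1) (λ.0) (λ.0)) (λ.λ.λ.0) ((λ.λ.0 1) (λ.0) (λ.0))
  step 2: (λ.λ.0 1) (λ.0) (λ.0) ((λ.λ.0 1) (λ.0) (λ.0))
  step 3: (λ.0 (λ.0)) (λ.0) ((λ.λ.0 1) (λ.0) (λ.0))
  step 4: (λ.0) (λ.0) ((λ.λ.0 1) (λ.0) (λ.0))
  step 5: (λ.0) ((λ.λ.0 1) (λ.0) (λ.0))
  step 6: (λ.λ.0 1) (λ.0) (λ.0)
  step 7: (λ.0 (λ.0)) (λ.0)
  step 8: (λ.0) (λ.0)
  step 9: λ.0

Answer: normal form = λ.0  (in 9 steps)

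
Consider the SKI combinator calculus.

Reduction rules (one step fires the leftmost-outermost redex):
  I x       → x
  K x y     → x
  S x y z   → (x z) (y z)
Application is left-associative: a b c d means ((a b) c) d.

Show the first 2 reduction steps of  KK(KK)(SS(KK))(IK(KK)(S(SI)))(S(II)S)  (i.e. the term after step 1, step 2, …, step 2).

Answer: after 2 steps: SS(KK)(S(II)S)

Working:
  start: KK(KK)(SS(KK))(IK(KK)(S(SI)))(S(II)S)
  step 1: K(SS(KK))(IK(KK)(S(SI)))(S(II)S)
  step 2: SS(KK)(S(II)S)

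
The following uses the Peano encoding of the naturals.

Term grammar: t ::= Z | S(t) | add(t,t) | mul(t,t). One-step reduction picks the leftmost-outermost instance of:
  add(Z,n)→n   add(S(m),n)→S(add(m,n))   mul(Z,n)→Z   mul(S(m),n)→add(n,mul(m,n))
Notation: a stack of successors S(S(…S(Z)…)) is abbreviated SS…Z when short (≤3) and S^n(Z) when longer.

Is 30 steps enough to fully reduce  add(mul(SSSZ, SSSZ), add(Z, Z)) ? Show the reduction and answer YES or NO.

Answer: YES — reaches normal form S^9(Z) in 27 ≤ 30 steps

Derivation:
  start: add(mul(SSSZ, SSSZ), add(Z, Z))
  →1  add(add(SSSZ, mul(SSZ, SSSZ)), add(Z, Z))
  →2  add(S(add(SSZ, mul(SSZ, SSSZ))), add(Z, Z))
  →3  S(add(add(SSZ, mul(SSZ, SSSZ)), add(Z, Z)))
  →4  S(add(S(add(SZ, mul(SSZ, SSSZ))), add(Z, Z)))
  →5  S(S(add(add(SZ, mul(SSZ, SSSZ)), add(Z, Z))))
  →6  S(S(add(S(add(Z, mul(SSZ, SSSZ))), add(Z, Z))))
  →7  S(S(S(add(add(Z, mul(SSZ, SSSZ)), add(Z, Z)))))
  →8  S(S(S(add(mul(SSZ, SSSZ), add(Z, Z)))))
  →9  S(S(S(add(add(SSSZ, mul(SZ, SSSZ)), add(Z, Z)))))
  →10  S(S(S(add(S(add(SSZ, mul(SZ, SSSZ))), add(Z, Z)))))
  →11  S(S(S(S(add(add(SSZ, mul(SZ, SSSZ)), add(Z, Z))))))
  →12  S(S(S(S(add(S(add(SZ, mul(SZ, SSSZ))), add(Z, Z))))))
  →13  S(S(S(S(S(add(add(SZ, mul(SZ, SSSZ)), add(Z, Z)))))))
  →14  S(S(S(S(S(add(S(add(Z, mul(SZ, SSSZ))), add(Z, Z)))))))
  →15  S(S(S(S(S(S(add(add(Z, mul(SZ, SSSZ)), add(Z, Z))))))))
  →16  S(S(S(S(S(S(add(mul(SZ, SSSZ), add(Z, Z))))))))
  →17  S(S(S(S(S(S(add(add(SSSZ, mul(Z, SSSZ)), add(Z, Z))))))))
  →18  S(S(S(S(S(S(add(S(add(SSZ, mul(Z, SSSZ))), add(Z, Z))))))))
  →19  S(S(S(S(S(S(S(add(add(SSZ, mul(Z, SSSZ)), add(Z, Z)))))))))
  →20  S(S(S(S(S(S(S(add(S(add(SZ, mul(Z, SSSZ))), add(Z, Z)))))))))
  →21  S(S(S(S(S(S(S(S(add(add(SZ, mul(Z, SSSZ)), add(Z, Z))))))))))
  →22  S(S(S(S(S(S(S(S(add(S(add(Z, mul(Z, SSSZ))), add(Z, Z))))))))))
  →23  S(S(S(S(S(S(S(S(S(add(add(Z, mul(Z, SSSZ)), add(Z, Z)))))))))))
  →24  S(S(S(S(S(S(S(S(S(add(mul(Z, SSSZ), add(Z, Z)))))))))))
  →25  S(S(S(S(S(S(S(S(S(add(Z, add(Z, Z)))))))))))
  →26  S(S(S(S(S(S(S(S(S(add(Z, Z))))))))))
  →27  S^9(Z)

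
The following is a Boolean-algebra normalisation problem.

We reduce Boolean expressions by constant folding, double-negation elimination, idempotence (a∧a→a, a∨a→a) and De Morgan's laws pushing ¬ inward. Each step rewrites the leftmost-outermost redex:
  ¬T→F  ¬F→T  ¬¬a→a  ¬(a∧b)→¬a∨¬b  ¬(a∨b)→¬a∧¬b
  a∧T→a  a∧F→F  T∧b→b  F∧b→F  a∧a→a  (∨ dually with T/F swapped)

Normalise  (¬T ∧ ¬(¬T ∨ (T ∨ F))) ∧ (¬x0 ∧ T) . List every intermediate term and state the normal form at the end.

Answer: normal form = F  (in 3 steps)

Derivation:
  start: (¬T ∧ ¬(¬T ∨ (T ∨ F))) ∧ (¬x0 ∧ T)
  [1] (F ∧ ¬(¬T ∨ (T ∨ F))) ∧ (¬x0 ∧ T)
  [2] F ∧ (¬x0 ∧ T)
  [3] F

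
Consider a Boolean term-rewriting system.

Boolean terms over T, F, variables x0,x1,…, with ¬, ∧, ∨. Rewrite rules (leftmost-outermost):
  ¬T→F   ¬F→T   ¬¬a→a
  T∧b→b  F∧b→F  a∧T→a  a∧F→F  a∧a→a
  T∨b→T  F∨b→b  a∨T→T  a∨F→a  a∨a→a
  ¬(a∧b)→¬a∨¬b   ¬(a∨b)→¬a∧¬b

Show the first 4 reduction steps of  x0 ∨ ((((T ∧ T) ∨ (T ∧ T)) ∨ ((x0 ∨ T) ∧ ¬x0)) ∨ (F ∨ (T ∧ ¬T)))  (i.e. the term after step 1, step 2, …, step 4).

Answer: after 4 steps: x0 ∨ T

Derivation:
  start: x0 ∨ ((((T ∧ T) ∨ (T ∧ T)) ∨ ((x0 ∨ T) ∧ ¬x0)) ∨ (F ∨ (T ∧ ¬T)))
  step 1: x0 ∨ (((T ∧ T) ∨ ((x0 ∨ T) ∧ ¬x0)) ∨ (F ∨ (T ∧ ¬T)))
  step 2: x0 ∨ ((T ∨ ((x0 ∨ T) ∧ ¬x0)) ∨ (F ∨ (T ∧ ¬T)))
  step 3: x0 ∨ (T ∨ (F ∨ (T ∧ ¬T)))
  step 4: x0 ∨ T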